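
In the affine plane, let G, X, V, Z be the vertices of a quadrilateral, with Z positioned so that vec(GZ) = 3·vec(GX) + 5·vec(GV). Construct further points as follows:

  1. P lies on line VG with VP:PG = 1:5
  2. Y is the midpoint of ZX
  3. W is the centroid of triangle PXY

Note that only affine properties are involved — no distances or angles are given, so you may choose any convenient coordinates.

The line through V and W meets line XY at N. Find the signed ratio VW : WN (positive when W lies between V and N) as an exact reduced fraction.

Assign G = (0, 0), X = (1, 0), V = (0, 1), Z = (3, 5) — the answer is frame-independent, so this choice is without loss of generality.
1. P lies on line VG with VP:PG = 1:5 ⇒ P = (0, 5/6)
2. Y is the midpoint of ZX ⇒ Y = (2, 5/2)
3. W is the centroid of triangle PXY ⇒ W = (1, 10/9)
line VW meets XY at N = (63/43, 50/43)
W = V + t·(N−V) with t = 43/63, so VW:WN = 43/63:20/63

VW:WN = 43/20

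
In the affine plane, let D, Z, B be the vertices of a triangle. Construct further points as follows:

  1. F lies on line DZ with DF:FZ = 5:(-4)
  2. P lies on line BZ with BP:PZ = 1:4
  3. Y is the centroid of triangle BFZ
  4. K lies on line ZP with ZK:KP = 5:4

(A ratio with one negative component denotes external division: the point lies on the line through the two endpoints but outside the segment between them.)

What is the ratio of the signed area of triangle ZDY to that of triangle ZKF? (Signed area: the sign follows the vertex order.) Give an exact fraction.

[ZDY]:[ZKF] = 3/16

Choose coordinates D = (0, 0), Z = (1, 0), B = (0, 1).
1. F lies on line DZ with DF:FZ = 5:(-4) ⇒ F = (5, 0)
2. P lies on line BZ with BP:PZ = 1:4 ⇒ P = (1/5, 4/5)
3. Y is the centroid of triangle BFZ ⇒ Y = (2, 1/3)
4. K lies on line ZP with ZK:KP = 5:4 ⇒ K = (5/9, 4/9)
2·[ZDY] = -1/3, 2·[ZKF] = -16/9
[ZDY]:[ZKF] = -1/3:-16/9 = 3/16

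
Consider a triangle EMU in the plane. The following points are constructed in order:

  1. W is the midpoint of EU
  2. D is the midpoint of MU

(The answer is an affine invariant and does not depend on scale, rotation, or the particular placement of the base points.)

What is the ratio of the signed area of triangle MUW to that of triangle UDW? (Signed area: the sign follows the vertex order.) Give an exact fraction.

[MUW]:[UDW] = -2

Work in coordinates with E = (0, 0), M = (1, 0), U = (0, 1).
1. W is the midpoint of EU ⇒ W = (0, 1/2)
2. D is the midpoint of MU ⇒ D = (1/2, 1/2)
2·[MUW] = 1/2, 2·[UDW] = -1/4
[MUW]:[UDW] = 1/2:-1/4 = -2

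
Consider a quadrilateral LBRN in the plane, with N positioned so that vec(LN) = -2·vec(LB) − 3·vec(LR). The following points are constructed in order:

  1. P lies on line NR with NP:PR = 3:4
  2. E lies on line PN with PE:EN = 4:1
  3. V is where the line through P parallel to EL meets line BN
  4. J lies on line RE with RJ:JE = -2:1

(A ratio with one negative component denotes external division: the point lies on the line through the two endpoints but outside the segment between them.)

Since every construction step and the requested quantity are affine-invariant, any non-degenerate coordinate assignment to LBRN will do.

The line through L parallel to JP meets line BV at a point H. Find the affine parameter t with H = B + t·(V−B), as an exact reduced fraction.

Choose coordinates L = (0, 0), B = (1, 0), R = (0, 1), N = (-2, -3).
1. P lies on line NR with NP:PR = 3:4 ⇒ P = (-8/7, -9/7)
2. E lies on line PN with PE:EN = 4:1 ⇒ E = (-64/35, -93/35)
3. V is where the line through P parallel to EL meets line BN ⇒ V = (-88/29, -117/29)
4. J lies on line RE with RJ:JE = -2:1 ⇒ J = (-128/35, -221/35)
through L parallel to JP: direction (88/35, 176/35); meets BV at H = (-1, -2)
H = B + t·(V−B) with t = 58/117

t = 58/117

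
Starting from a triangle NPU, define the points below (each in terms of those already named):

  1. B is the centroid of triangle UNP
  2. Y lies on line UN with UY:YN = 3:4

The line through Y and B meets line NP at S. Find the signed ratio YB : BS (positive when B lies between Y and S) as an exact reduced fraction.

YB:BS = 5/7

Work in coordinates with N = (0, 0), P = (1, 0), U = (0, 1).
1. B is the centroid of triangle UNP ⇒ B = (1/3, 1/3)
2. Y lies on line UN with UY:YN = 3:4 ⇒ Y = (0, 4/7)
line YB meets NP at S = (4/5, 0)
B = Y + t·(S−Y) with t = 5/12, so YB:BS = 5/12:7/12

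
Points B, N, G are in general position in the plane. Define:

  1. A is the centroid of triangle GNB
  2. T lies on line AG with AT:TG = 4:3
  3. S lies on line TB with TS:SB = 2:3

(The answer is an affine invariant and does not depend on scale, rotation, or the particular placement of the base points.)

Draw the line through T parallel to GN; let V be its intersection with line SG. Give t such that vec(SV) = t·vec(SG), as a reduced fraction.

t = 12/17

Assign B = (0, 0), N = (1, 0), G = (0, 1) — the answer is frame-independent, so this choice is without loss of generality.
1. A is the centroid of triangle GNB ⇒ A = (1/3, 1/3)
2. T lies on line AG with AT:TG = 4:3 ⇒ T = (1/7, 5/7)
3. S lies on line TB with TS:SB = 2:3 ⇒ S = (3/35, 3/7)
through T parallel to GN: direction (1, -1); meets SG at V = (3/119, 99/119)
V = S + t·(G−S) with t = 12/17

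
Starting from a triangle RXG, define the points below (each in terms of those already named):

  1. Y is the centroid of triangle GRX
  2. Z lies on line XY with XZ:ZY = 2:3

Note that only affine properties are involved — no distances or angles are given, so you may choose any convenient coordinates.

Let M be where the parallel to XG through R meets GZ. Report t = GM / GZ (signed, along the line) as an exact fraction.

t = 15/2

Work in coordinates with R = (0, 0), X = (1, 0), G = (0, 1).
1. Y is the centroid of triangle GRX ⇒ Y = (1/3, 1/3)
2. Z lies on line XY with XZ:ZY = 2:3 ⇒ Z = (11/15, 2/15)
through R parallel to XG: direction (-1, 1); meets GZ at M = (11/2, -11/2)
M = G + t·(Z−G) with t = 15/2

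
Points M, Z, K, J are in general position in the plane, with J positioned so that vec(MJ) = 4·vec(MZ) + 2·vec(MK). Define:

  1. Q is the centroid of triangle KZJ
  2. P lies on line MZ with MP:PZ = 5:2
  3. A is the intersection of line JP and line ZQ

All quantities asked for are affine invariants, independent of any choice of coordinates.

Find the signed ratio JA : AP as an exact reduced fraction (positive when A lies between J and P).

Work in coordinates with M = (0, 0), Z = (1, 0), K = (0, 1), J = (4, 2).
1. Q is the centroid of triangle KZJ ⇒ Q = (5/3, 1)
2. P lies on line MZ with MP:PZ = 5:2 ⇒ P = (5/7, 0)
3. A is the intersection of line JP and line ZQ ⇒ A = (49/41, 12/41)
A = J + t·(P−J) with t = 35/41, so JA:AP = t:(1−t) = 35/41:6/41

JA:AP = 35/6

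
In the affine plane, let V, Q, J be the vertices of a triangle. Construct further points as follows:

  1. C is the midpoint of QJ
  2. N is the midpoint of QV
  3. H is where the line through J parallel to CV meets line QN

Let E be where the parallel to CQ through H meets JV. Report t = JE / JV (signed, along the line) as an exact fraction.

t = 2

Set V = (0, 0), Q = (1, 0), J = (0, 1); any affine frame gives the same invariant.
1. C is the midpoint of QJ ⇒ C = (1/2, 1/2)
2. N is the midpoint of QV ⇒ N = (1/2, 0)
3. H is where the line through J parallel to CV meets line QN ⇒ H = (-1, 0)
through H parallel to CQ: direction (1/2, -1/2); meets JV at E = (0, -1)
E = J + t·(V−J) with t = 2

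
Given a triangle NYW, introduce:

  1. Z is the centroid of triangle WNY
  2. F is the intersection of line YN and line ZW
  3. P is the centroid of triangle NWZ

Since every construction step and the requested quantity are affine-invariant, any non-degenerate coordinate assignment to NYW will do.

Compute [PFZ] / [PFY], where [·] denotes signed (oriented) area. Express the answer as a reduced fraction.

Work in coordinates with N = (0, 0), Y = (1, 0), W = (0, 1).
1. Z is the centroid of triangle WNY ⇒ Z = (1/3, 1/3)
2. F is the intersection of line YN and line ZW ⇒ F = (1/2, 0)
3. P is the centroid of triangle NWZ ⇒ P = (1/9, 4/9)
2·[PFZ] = 1/18, 2·[PFY] = 2/9
[PFZ]:[PFY] = 1/18:2/9 = 1/4

[PFZ]:[PFY] = 1/4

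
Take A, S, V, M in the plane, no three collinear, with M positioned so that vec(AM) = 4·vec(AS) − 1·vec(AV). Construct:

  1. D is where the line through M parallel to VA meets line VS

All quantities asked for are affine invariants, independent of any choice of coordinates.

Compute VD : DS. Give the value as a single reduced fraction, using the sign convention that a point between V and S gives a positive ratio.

VD:DS = -4/3

Set A = (0, 0), S = (1, 0), V = (0, 1), M = (4, -1); any affine frame gives the same invariant.
1. D is where the line through M parallel to VA meets line VS ⇒ D = (4, -3)
D = V + t·(S−V) with t = 4, so VD:DS = t:(1−t) = 4:-3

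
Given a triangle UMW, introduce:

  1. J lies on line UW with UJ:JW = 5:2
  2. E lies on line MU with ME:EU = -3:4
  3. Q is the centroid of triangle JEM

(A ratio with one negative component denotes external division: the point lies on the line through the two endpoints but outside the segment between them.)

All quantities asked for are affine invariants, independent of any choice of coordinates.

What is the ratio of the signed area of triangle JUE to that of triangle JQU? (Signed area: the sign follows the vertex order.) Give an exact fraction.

[JUE]:[JQU] = -12/5

Assign U = (0, 0), M = (1, 0), W = (0, 1) — the answer is frame-independent, so this choice is without loss of generality.
1. J lies on line UW with UJ:JW = 5:2 ⇒ J = (0, 5/7)
2. E lies on line MU with ME:EU = -3:4 ⇒ E = (4, 0)
3. Q is the centroid of triangle JEM ⇒ Q = (5/3, 5/21)
2·[JUE] = 20/7, 2·[JQU] = -25/21
[JUE]:[JQU] = 20/7:-25/21 = -12/5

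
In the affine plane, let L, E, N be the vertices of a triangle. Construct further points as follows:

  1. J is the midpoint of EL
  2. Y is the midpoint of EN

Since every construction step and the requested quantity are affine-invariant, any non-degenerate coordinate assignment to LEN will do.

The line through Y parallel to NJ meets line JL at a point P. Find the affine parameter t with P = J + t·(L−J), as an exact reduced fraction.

Assign L = (0, 0), E = (1, 0), N = (0, 1) — the answer is frame-independent, so this choice is without loss of generality.
1. J is the midpoint of EL ⇒ J = (1/2, 0)
2. Y is the midpoint of EN ⇒ Y = (1/2, 1/2)
through Y parallel to NJ: direction (1/2, -1); meets JL at P = (3/4, 0)
P = J + t·(L−J) with t = -1/2

t = -1/2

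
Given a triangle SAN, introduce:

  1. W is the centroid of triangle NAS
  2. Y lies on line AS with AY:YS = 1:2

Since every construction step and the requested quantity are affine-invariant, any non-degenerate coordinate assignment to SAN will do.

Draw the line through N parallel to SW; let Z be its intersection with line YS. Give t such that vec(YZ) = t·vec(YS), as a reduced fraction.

Assign S = (0, 0), A = (1, 0), N = (0, 1) — the answer is frame-independent, so this choice is without loss of generality.
1. W is the centroid of triangle NAS ⇒ W = (1/3, 1/3)
2. Y lies on line AS with AY:YS = 1:2 ⇒ Y = (2/3, 0)
through N parallel to SW: direction (1/3, 1/3); meets YS at Z = (-1, 0)
Z = Y + t·(S−Y) with t = 5/2

t = 5/2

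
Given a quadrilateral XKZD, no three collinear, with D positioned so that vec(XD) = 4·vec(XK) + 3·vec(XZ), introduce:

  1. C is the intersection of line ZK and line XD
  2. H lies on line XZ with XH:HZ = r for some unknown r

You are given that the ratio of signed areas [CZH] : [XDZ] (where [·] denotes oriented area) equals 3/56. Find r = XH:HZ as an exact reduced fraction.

Choose coordinates X = (0, 0), K = (1, 0), Z = (0, 1), D = (4, 3).
1. C is the intersection of line ZK and line XD ⇒ C = (4/7, 3/7)
2. With XH:HZ = r, write λ = r/(r+1) so H = X + λ·(Z−X); H is affine-linear in λ
Every point depending on H is an affine combination of H and λ-independent points, so each such coordinate is linear in λ; the λ² term in each signed area is a multiple of (Z−X)×(Z−X) = 0, so 2·[CZH] and 2·[XDZ] are each linear in λ. Evaluating at λ=0 and λ=1:
  2·[CZH] = -4/7·λ + 4/7,   2·[XDZ] = 4
So [CZH]:[XDZ] = (-4/7·λ + 4/7) / (4). Setting this equal to 3/56:
  -4/7·λ + 4/7 = 3/56·(4)  ⇒  λ = 5/8
Then r = λ/(1−λ) = (5/8)/(3/8) = 5/3. Check: with r = 5/3, H = (0, 5/8) and [CZH]:[XDZ] = 3/56 as required.

r = 5/3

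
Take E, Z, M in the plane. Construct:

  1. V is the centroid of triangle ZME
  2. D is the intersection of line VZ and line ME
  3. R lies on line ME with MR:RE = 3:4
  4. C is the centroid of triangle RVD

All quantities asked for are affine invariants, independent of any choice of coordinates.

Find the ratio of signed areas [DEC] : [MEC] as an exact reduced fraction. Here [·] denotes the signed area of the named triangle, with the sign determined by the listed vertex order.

[DEC]:[MEC] = 1/2

Set E = (0, 0), Z = (1, 0), M = (0, 1); any affine frame gives the same invariant.
1. V is the centroid of triangle ZME ⇒ V = (1/3, 1/3)
2. D is the intersection of line VZ and line ME ⇒ D = (0, 1/2)
3. R lies on line ME with MR:RE = 3:4 ⇒ R = (0, 4/7)
4. C is the centroid of triangle RVD ⇒ C = (1/9, 59/126)
2·[DEC] = 1/18, 2·[MEC] = 1/9
[DEC]:[MEC] = 1/18:1/9 = 1/2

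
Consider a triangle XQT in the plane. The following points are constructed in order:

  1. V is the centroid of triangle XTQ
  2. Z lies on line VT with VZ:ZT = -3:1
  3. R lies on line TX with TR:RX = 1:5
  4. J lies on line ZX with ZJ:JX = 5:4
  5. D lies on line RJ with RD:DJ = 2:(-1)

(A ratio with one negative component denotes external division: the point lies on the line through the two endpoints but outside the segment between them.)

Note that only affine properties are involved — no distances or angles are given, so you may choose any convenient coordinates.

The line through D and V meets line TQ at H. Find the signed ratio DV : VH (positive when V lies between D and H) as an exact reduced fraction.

DV:VH = 25/18

Set X = (0, 0), Q = (1, 0), T = (0, 1); any affine frame gives the same invariant.
1. V is the centroid of triangle XTQ ⇒ V = (1/3, 1/3)
2. Z lies on line VT with VZ:ZT = -3:1 ⇒ Z = (-1/6, 4/3)
3. R lies on line TX with TR:RX = 1:5 ⇒ R = (0, 5/6)
4. J lies on line ZX with ZJ:JX = 5:4 ⇒ J = (-2/27, 16/27)
5. D lies on line RJ with RD:DJ = 2:(-1) ⇒ D = (-4/27, 19/54)
line DV meets TQ at H = (17/25, 8/25)
V = D + t·(H−D) with t = 25/43, so DV:VH = 25/43:18/43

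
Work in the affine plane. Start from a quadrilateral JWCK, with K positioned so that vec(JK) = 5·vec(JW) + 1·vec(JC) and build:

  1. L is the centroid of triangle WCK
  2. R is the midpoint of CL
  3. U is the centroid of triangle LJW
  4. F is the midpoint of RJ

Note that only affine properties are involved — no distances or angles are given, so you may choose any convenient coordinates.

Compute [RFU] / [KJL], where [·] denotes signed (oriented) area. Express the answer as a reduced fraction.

[RFU]:[KJL] = -11/48

Set J = (0, 0), W = (1, 0), C = (0, 1), K = (5, 1); any affine frame gives the same invariant.
1. L is the centroid of triangle WCK ⇒ L = (2, 2/3)
2. R is the midpoint of CL ⇒ R = (1, 5/6)
3. U is the centroid of triangle LJW ⇒ U = (1, 2/9)
4. F is the midpoint of RJ ⇒ F = (1/2, 5/12)
2·[RFU] = 11/36, 2·[KJL] = -4/3
[RFU]:[KJL] = 11/36:-4/3 = -11/48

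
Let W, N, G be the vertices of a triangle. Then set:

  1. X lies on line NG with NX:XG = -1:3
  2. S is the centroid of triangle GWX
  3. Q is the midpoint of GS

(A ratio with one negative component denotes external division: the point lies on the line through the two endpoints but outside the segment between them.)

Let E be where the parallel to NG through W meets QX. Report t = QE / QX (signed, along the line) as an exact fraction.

Work in coordinates with W = (0, 0), N = (1, 0), G = (0, 1).
1. X lies on line NG with NX:XG = -1:3 ⇒ X = (3/2, -1/2)
2. S is the centroid of triangle GWX ⇒ S = (1/2, 1/6)
3. Q is the midpoint of GS ⇒ Q = (1/4, 7/12)
through W parallel to NG: direction (-1, 1); meets QX at E = (-6, 6)
E = Q + t·(X−Q) with t = -5

t = -5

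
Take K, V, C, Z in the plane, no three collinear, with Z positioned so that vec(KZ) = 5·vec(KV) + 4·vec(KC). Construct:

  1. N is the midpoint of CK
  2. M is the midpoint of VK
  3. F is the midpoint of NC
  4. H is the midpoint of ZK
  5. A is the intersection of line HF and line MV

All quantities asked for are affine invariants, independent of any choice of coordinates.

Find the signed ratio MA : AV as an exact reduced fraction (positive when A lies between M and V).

MA:AV = -4/5

Assign K = (0, 0), V = (1, 0), C = (0, 1), Z = (5, 4) — the answer is frame-independent, so this choice is without loss of generality.
1. N is the midpoint of CK ⇒ N = (0, 1/2)
2. M is the midpoint of VK ⇒ M = (1/2, 0)
3. F is the midpoint of NC ⇒ F = (0, 3/4)
4. H is the midpoint of ZK ⇒ H = (5/2, 2)
5. A is the intersection of line HF and line MV ⇒ A = (-3/2, 0)
A = M + t·(V−M) with t = -4, so MA:AV = t:(1−t) = -4:5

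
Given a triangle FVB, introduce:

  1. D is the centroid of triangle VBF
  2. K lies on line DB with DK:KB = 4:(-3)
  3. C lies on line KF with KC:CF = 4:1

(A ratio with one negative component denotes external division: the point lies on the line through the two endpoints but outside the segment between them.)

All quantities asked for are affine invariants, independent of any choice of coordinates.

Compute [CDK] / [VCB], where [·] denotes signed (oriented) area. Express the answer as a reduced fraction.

Choose coordinates F = (0, 0), V = (1, 0), B = (0, 1).
1. D is the centroid of triangle VBF ⇒ D = (1/3, 1/3)
2. K lies on line DB with DK:KB = 4:(-3) ⇒ K = (-1, 3)
3. C lies on line KF with KC:CF = 4:1 ⇒ C = (-1/5, 3/5)
2·[CDK] = 16/15, 2·[VCB] = -3/5
[CDK]:[VCB] = 16/15:-3/5 = -16/9

[CDK]:[VCB] = -16/9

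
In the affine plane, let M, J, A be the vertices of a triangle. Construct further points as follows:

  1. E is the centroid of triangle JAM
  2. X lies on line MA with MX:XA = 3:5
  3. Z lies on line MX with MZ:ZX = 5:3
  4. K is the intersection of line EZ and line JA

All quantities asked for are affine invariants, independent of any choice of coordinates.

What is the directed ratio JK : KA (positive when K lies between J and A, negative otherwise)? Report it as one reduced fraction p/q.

Assign M = (0, 0), J = (1, 0), A = (0, 1) — the answer is frame-independent, so this choice is without loss of generality.
1. E is the centroid of triangle JAM ⇒ E = (1/3, 1/3)
2. X lies on line MA with MX:XA = 3:5 ⇒ X = (0, 3/8)
3. Z lies on line MX with MZ:ZX = 5:3 ⇒ Z = (0, 15/64)
4. K is the intersection of line EZ and line JA ⇒ K = (49/83, 34/83)
K = J + t·(A−J) with t = 34/83, so JK:KA = t:(1−t) = 34/83:49/83

JK:KA = 34/49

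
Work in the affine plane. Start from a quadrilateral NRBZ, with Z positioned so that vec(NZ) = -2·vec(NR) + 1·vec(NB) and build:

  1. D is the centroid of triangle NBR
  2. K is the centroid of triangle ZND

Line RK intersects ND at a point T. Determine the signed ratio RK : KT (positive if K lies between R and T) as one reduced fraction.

RK:KT = -2

Work in coordinates with N = (0, 0), R = (1, 0), B = (0, 1), Z = (-2, 1).
1. D is the centroid of triangle NBR ⇒ D = (1/3, 1/3)
2. K is the centroid of triangle ZND ⇒ K = (-5/9, 4/9)
line RK meets ND at T = (2/9, 2/9)
K = R + t·(T−R) with t = 2, so RK:KT = 2:-1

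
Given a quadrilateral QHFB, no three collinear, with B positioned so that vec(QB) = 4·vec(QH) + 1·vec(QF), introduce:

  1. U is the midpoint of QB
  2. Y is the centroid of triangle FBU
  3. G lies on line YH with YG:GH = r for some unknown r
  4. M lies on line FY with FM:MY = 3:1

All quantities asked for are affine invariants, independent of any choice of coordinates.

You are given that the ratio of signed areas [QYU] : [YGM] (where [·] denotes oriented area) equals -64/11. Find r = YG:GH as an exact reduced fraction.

Assign Q = (0, 0), H = (1, 0), F = (0, 1), B = (4, 1) — the answer is frame-independent, so this choice is without loss of generality.
1. U is the midpoint of QB ⇒ U = (2, 1/2)
2. Y is the centroid of triangle FBU ⇒ Y = (2, 5/6)
3. With YG:GH = r, write λ = r/(r+1) so G = Y + λ·(H−Y); G is affine-linear in λ
4. M lies on line FY with FM:MY = 3:1 ⇒ M = (3/2, 7/8)
Every point depending on G is an affine combination of G and λ-independent points, so each such coordinate is linear in λ; the λ² term in each signed area is a multiple of (H−Y)×(H−Y) = 0, so 2·[QYU] and 2·[YGM] are each linear in λ. Evaluating at λ=0 and λ=1:
  2·[QYU] = -2/3,   2·[YGM] = -11/24·λ
So [QYU]:[YGM] = (-2/3) / (-11/24·λ). Setting this equal to -64/11:
  -2/3 = -64/11·(-11/24·λ)  ⇒  λ = -1/4
Then r = λ/(1−λ) = (-1/4)/(5/4) = -1/5. Check: with r = -1/5, G = (9/4, 25/24) and [QYU]:[YGM] = -64/11 as required.

r = -1/5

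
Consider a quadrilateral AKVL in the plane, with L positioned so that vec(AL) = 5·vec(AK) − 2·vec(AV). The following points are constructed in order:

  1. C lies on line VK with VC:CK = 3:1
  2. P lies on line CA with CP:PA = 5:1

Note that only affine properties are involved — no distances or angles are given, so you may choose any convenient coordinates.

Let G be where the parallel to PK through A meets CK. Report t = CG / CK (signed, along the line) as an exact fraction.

Choose coordinates A = (0, 0), K = (1, 0), V = (0, 1), L = (5, -2).
1. C lies on line VK with VC:CK = 3:1 ⇒ C = (3/4, 1/4)
2. P lies on line CA with CP:PA = 5:1 ⇒ P = (1/8, 1/24)
through A parallel to PK: direction (7/8, -1/24); meets CK at G = (21/20, -1/20)
G = C + t·(K−C) with t = 6/5

t = 6/5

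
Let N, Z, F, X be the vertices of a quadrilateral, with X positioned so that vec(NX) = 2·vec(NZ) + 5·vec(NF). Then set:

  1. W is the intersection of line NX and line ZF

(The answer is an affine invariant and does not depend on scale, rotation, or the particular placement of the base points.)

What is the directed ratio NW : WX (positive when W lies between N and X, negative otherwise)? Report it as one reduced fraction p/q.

NW:WX = 1/6

Choose coordinates N = (0, 0), Z = (1, 0), F = (0, 1), X = (2, 5).
1. W is the intersection of line NX and line ZF ⇒ W = (2/7, 5/7)
W = N + t·(X−N) with t = 1/7, so NW:WX = t:(1−t) = 1/7:6/7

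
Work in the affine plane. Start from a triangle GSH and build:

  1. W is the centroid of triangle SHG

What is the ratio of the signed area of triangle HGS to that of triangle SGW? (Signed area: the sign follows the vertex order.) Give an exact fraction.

Set G = (0, 0), S = (1, 0), H = (0, 1); any affine frame gives the same invariant.
1. W is the centroid of triangle SHG ⇒ W = (1/3, 1/3)
2·[HGS] = 1, 2·[SGW] = -1/3
[HGS]:[SGW] = 1:-1/3 = -3

[HGS]:[SGW] = -3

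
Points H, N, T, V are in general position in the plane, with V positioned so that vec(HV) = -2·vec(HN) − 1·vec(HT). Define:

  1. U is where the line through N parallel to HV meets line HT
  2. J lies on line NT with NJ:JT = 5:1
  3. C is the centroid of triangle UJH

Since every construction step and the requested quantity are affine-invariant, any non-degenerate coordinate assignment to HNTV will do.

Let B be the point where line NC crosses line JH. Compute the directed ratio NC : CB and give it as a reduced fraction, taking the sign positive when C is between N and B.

NC:CB = 29

Work in coordinates with H = (0, 0), N = (1, 0), T = (0, 1), V = (-2, -1).
1. U is where the line through N parallel to HV meets line HT ⇒ U = (0, -1/2)
2. J lies on line NT with NJ:JT = 5:1 ⇒ J = (1/6, 5/6)
3. C is the centroid of triangle UJH ⇒ C = (1/18, 1/9)
line NC meets JH at B = (2/87, 10/87)
C = N + t·(B−N) with t = 29/30, so NC:CB = 29/30:1/30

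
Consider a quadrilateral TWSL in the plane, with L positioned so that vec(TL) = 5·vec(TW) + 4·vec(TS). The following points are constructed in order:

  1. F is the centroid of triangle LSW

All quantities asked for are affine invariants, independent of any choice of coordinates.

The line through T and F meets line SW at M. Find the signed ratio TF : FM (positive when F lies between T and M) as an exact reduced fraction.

TF:FM = -11/8

Set T = (0, 0), W = (1, 0), S = (0, 1), L = (5, 4); any affine frame gives the same invariant.
1. F is the centroid of triangle LSW ⇒ F = (2, 5/3)
line TF meets SW at M = (6/11, 5/11)
F = T + t·(M−T) with t = 11/3, so TF:FM = 11/3:-8/3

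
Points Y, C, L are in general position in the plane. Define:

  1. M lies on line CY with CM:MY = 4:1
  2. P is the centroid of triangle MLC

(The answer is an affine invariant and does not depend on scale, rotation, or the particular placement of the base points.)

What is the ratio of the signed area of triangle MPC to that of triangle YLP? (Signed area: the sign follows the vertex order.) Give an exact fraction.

[MPC]:[YLP] = 2/3

Assign Y = (0, 0), C = (1, 0), L = (0, 1) — the answer is frame-independent, so this choice is without loss of generality.
1. M lies on line CY with CM:MY = 4:1 ⇒ M = (1/5, 0)
2. P is the centroid of triangle MLC ⇒ P = (2/5, 1/3)
2·[MPC] = -4/15, 2·[YLP] = -2/5
[MPC]:[YLP] = -4/15:-2/5 = 2/3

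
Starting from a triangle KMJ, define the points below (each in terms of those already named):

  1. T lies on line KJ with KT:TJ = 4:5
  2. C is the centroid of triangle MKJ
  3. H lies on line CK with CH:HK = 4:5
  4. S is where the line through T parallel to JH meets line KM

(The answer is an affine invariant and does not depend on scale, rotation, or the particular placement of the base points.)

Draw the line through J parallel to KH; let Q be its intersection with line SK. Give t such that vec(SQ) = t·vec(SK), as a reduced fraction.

t = 109/10

Set K = (0, 0), M = (1, 0), J = (0, 1); any affine frame gives the same invariant.
1. T lies on line KJ with KT:TJ = 4:5 ⇒ T = (0, 4/9)
2. C is the centroid of triangle MKJ ⇒ C = (1/3, 1/3)
3. H lies on line CK with CH:HK = 4:5 ⇒ H = (5/27, 5/27)
4. S is where the line through T parallel to JH meets line KM ⇒ S = (10/99, 0)
through J parallel to KH: direction (5/27, 5/27); meets SK at Q = (-1, 0)
Q = S + t·(K−S) with t = 109/10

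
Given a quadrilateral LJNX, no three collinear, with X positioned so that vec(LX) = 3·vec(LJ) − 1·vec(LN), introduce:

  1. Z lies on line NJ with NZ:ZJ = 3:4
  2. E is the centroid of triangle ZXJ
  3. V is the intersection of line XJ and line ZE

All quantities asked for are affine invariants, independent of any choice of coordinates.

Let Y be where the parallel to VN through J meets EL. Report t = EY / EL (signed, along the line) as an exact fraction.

t = 2/9

Choose coordinates L = (0, 0), J = (1, 0), N = (0, 1), X = (3, -1).
1. Z lies on line NJ with NZ:ZJ = 3:4 ⇒ Z = (3/7, 4/7)
2. E is the centroid of triangle ZXJ ⇒ E = (31/21, -1/7)
3. V is the intersection of line XJ and line ZE ⇒ V = (2, -1/2)
through J parallel to VN: direction (-2, 3/2); meets EL at Y = (31/27, -1/9)
Y = E + t·(L−E) with t = 2/9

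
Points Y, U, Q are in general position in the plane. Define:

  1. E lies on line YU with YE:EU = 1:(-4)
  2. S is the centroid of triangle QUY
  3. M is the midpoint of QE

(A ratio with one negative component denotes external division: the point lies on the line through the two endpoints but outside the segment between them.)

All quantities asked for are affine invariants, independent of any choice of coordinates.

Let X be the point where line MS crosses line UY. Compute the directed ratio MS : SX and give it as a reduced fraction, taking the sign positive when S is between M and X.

Choose coordinates Y = (0, 0), U = (1, 0), Q = (0, 1).
1. E lies on line YU with YE:EU = 1:(-4) ⇒ E = (-1/3, 0)
2. S is the centroid of triangle QUY ⇒ S = (1/3, 1/3)
3. M is the midpoint of QE ⇒ M = (-1/6, 1/2)
line MS meets UY at X = (4/3, 0)
S = M + t·(X−M) with t = 1/3, so MS:SX = 1/3:2/3

MS:SX = 1/2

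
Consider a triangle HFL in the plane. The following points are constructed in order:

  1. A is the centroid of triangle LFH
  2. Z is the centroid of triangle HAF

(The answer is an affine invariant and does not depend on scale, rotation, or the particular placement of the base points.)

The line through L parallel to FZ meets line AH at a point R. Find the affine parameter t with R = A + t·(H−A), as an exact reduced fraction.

t = -3/2

Work in coordinates with H = (0, 0), F = (1, 0), L = (0, 1).
1. A is the centroid of triangle LFH ⇒ A = (1/3, 1/3)
2. Z is the centroid of triangle HAF ⇒ Z = (4/9, 1/9)
through L parallel to FZ: direction (-5/9, 1/9); meets AH at R = (5/6, 5/6)
R = A + t·(H−A) with t = -3/2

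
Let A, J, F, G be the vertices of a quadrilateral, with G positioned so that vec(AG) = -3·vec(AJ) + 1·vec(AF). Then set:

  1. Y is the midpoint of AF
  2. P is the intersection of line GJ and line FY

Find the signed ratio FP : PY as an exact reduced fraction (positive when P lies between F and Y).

FP:PY = -3

Choose coordinates A = (0, 0), J = (1, 0), F = (0, 1), G = (-3, 1).
1. Y is the midpoint of AF ⇒ Y = (0, 1/2)
2. P is the intersection of line GJ and line FY ⇒ P = (0, 1/4)
P = F + t·(Y−F) with t = 3/2, so FP:PY = t:(1−t) = 3/2:-1/2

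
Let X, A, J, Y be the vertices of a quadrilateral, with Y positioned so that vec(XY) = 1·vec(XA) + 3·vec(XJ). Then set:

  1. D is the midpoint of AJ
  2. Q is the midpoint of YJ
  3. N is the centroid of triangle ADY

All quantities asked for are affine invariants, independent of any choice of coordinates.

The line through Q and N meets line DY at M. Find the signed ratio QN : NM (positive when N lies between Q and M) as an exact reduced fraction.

Choose coordinates X = (0, 0), A = (1, 0), J = (0, 1), Y = (1, 3).
1. D is the midpoint of AJ ⇒ D = (1/2, 1/2)
2. Q is the midpoint of YJ ⇒ Q = (1/2, 2)
3. N is the centroid of triangle ADY ⇒ N = (5/6, 7/6)
line QN meets DY at M = (7/10, 3/2)
N = Q + t·(M−Q) with t = 5/3, so QN:NM = 5/3:-2/3

QN:NM = -5/2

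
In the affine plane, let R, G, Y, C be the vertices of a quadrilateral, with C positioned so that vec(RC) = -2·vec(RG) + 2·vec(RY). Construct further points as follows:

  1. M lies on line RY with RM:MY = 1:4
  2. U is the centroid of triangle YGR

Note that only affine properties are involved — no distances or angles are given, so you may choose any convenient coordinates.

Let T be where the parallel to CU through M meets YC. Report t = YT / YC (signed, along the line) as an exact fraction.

t = 28/15

Choose coordinates R = (0, 0), G = (1, 0), Y = (0, 1), C = (-2, 2).
1. M lies on line RY with RM:MY = 1:4 ⇒ M = (0, 1/5)
2. U is the centroid of triangle YGR ⇒ U = (1/3, 1/3)
through M parallel to CU: direction (7/3, -5/3); meets YC at T = (-56/15, 43/15)
T = Y + t·(C−Y) with t = 28/15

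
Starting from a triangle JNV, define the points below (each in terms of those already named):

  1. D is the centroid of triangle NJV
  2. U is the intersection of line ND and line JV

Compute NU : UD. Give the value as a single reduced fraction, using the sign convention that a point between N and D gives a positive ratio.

NU:UD = -3

Work in coordinates with J = (0, 0), N = (1, 0), V = (0, 1).
1. D is the centroid of triangle NJV ⇒ D = (1/3, 1/3)
2. U is the intersection of line ND and line JV ⇒ U = (0, 1/2)
U = N + t·(D−N) with t = 3/2, so NU:UD = t:(1−t) = 3/2:-1/2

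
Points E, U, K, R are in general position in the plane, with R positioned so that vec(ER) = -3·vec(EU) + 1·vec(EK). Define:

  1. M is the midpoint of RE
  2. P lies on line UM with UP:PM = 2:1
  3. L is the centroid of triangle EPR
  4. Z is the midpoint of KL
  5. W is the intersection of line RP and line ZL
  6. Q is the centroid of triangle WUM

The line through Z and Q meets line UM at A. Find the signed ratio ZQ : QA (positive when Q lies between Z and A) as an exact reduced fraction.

Choose coordinates E = (0, 0), U = (1, 0), K = (0, 1), R = (-3, 1).
1. M is the midpoint of RE ⇒ M = (-3/2, 1/2)
2. P lies on line UM with UP:PM = 2:1 ⇒ P = (-2/3, 1/3)
3. L is the centroid of triangle EPR ⇒ L = (-11/9, 4/9)
4. Z is the midpoint of KL ⇒ Z = (-11/18, 13/18)
5. W is the intersection of line RP and line ZL ⇒ W = (-22/19, 9/19)
6. Q is the centroid of triangle WUM ⇒ Q = (-21/38, 37/114)
line ZQ meets UM at A = (-109/198, 307/990)
Q = Z + t·(A−Z) with t = 55/57, so ZQ:QA = 55/57:2/57

ZQ:QA = 55/2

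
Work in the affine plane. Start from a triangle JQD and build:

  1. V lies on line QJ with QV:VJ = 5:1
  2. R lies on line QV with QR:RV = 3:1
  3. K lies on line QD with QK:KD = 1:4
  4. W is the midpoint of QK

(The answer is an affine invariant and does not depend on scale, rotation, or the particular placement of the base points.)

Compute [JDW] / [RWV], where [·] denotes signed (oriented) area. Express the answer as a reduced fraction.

[JDW]:[RWV] = -216/5

Choose coordinates J = (0, 0), Q = (1, 0), D = (0, 1).
1. V lies on line QJ with QV:VJ = 5:1 ⇒ V = (1/6, 0)
2. R lies on line QV with QR:RV = 3:1 ⇒ R = (3/8, 0)
3. K lies on line QD with QK:KD = 1:4 ⇒ K = (4/5, 1/5)
4. W is the midpoint of QK ⇒ W = (9/10, 1/10)
2·[JDW] = -9/10, 2·[RWV] = 1/48
[JDW]:[RWV] = -9/10:1/48 = -216/5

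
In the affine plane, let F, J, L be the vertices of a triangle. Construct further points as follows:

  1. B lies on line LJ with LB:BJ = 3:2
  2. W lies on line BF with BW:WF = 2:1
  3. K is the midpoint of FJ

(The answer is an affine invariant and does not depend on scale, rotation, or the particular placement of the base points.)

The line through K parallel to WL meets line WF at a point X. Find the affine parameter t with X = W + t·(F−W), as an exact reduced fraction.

t = -7/6

Set F = (0, 0), J = (1, 0), L = (0, 1); any affine frame gives the same invariant.
1. B lies on line LJ with LB:BJ = 3:2 ⇒ B = (3/5, 2/5)
2. W lies on line BF with BW:WF = 2:1 ⇒ W = (1/5, 2/15)
3. K is the midpoint of FJ ⇒ K = (1/2, 0)
through K parallel to WL: direction (-1/5, 13/15); meets WF at X = (13/30, 13/45)
X = W + t·(F−W) with t = -7/6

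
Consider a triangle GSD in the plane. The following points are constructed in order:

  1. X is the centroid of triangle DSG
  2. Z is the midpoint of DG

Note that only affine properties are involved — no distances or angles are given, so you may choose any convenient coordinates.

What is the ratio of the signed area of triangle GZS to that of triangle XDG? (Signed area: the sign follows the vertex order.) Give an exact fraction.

Assign G = (0, 0), S = (1, 0), D = (0, 1) — the answer is frame-independent, so this choice is without loss of generality.
1. X is the centroid of triangle DSG ⇒ X = (1/3, 1/3)
2. Z is the midpoint of DG ⇒ Z = (0, 1/2)
2·[GZS] = -1/2, 2·[XDG] = 1/3
[GZS]:[XDG] = -1/2:1/3 = -3/2

[GZS]:[XDG] = -3/2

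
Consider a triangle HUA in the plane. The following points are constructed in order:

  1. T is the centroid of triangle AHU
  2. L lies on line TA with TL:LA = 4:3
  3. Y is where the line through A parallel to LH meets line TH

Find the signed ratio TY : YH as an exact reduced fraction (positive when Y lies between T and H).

TY:YH = -7/3

Assign H = (0, 0), U = (1, 0), A = (0, 1) — the answer is frame-independent, so this choice is without loss of generality.
1. T is the centroid of triangle AHU ⇒ T = (1/3, 1/3)
2. L lies on line TA with TL:LA = 4:3 ⇒ L = (1/7, 5/7)
3. Y is where the line through A parallel to LH meets line TH ⇒ Y = (-1/4, -1/4)
Y = T + t·(H−T) with t = 7/4, so TY:YH = t:(1−t) = 7/4:-3/4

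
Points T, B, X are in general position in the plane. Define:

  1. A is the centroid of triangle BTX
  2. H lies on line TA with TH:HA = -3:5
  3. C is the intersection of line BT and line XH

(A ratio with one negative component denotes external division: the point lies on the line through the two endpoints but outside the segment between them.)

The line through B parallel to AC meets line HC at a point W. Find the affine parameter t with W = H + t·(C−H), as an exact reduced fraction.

t = -3/5

Choose coordinates T = (0, 0), B = (1, 0), X = (0, 1).
1. A is the centroid of triangle BTX ⇒ A = (1/3, 1/3)
2. H lies on line TA with TH:HA = -3:5 ⇒ H = (-1/2, -1/2)
3. C is the intersection of line BT and line XH ⇒ C = (-1/3, 0)
through B parallel to AC: direction (-2/3, -1/3); meets HC at W = (-3/5, -4/5)
W = H + t·(C−H) with t = -3/5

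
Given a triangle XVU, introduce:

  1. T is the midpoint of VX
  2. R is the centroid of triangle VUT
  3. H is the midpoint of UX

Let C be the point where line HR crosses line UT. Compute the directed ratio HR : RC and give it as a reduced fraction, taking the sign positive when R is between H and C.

Set X = (0, 0), V = (1, 0), U = (0, 1); any affine frame gives the same invariant.
1. T is the midpoint of VX ⇒ T = (1/2, 0)
2. R is the centroid of triangle VUT ⇒ R = (1/2, 1/3)
3. H is the midpoint of UX ⇒ H = (0, 1/2)
line HR meets UT at C = (3/10, 2/5)
R = H + t·(C−H) with t = 5/3, so HR:RC = 5/3:-2/3

HR:RC = -5/2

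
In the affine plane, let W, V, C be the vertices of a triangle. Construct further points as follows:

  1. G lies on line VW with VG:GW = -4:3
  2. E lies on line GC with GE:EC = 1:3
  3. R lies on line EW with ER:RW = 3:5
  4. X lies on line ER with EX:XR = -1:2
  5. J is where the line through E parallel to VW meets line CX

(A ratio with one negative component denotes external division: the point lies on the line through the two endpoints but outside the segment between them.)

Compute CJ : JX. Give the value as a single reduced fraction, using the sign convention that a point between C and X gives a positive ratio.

Set W = (0, 0), V = (1, 0), C = (0, 1); any affine frame gives the same invariant.
1. G lies on line VW with VG:GW = -4:3 ⇒ G = (-3, 0)
2. E lies on line GC with GE:EC = 1:3 ⇒ E = (-9/4, 1/4)
3. R lies on line EW with ER:RW = 3:5 ⇒ R = (-45/32, 5/32)
4. X lies on line ER with EX:XR = -1:2 ⇒ X = (-99/32, 11/32)
5. J is where the line through E parallel to VW meets line CX ⇒ J = (-99/28, 1/4)
J = C + t·(X−C) with t = 8/7, so CJ:JX = t:(1−t) = 8/7:-1/7

CJ:JX = -8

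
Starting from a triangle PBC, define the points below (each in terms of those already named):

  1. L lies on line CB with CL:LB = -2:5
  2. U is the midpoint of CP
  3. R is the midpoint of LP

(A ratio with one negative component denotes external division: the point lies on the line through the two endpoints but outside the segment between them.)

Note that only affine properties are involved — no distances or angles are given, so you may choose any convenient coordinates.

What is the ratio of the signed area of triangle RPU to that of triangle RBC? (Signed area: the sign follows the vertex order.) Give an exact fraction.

[RPU]:[RBC] = 1/3

Assign P = (0, 0), B = (1, 0), C = (0, 1) — the answer is frame-independent, so this choice is without loss of generality.
1. L lies on line CB with CL:LB = -2:5 ⇒ L = (-2/3, 5/3)
2. U is the midpoint of CP ⇒ U = (0, 1/2)
3. R is the midpoint of LP ⇒ R = (-1/3, 5/6)
2·[RPU] = 1/6, 2·[RBC] = 1/2
[RPU]:[RBC] = 1/6:1/2 = 1/3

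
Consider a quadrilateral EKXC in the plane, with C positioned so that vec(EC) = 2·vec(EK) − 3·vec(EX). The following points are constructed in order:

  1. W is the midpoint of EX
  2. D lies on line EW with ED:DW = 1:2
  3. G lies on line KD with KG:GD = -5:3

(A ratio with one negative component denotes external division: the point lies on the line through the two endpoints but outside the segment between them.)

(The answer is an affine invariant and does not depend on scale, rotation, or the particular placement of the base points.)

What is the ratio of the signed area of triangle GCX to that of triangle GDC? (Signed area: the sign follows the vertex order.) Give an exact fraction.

Set E = (0, 0), K = (1, 0), X = (0, 1), C = (2, -3); any affine frame gives the same invariant.
1. W is the midpoint of EX ⇒ W = (0, 1/2)
2. D lies on line EW with ED:DW = 1:2 ⇒ D = (0, 1/6)
3. G lies on line KD with KG:GD = -5:3 ⇒ G = (-3/2, 5/12)
2·[GCX] = 43/6, 2·[GDC] = -17/4
[GCX]:[GDC] = 43/6:-17/4 = -86/51

[GCX]:[GDC] = -86/51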